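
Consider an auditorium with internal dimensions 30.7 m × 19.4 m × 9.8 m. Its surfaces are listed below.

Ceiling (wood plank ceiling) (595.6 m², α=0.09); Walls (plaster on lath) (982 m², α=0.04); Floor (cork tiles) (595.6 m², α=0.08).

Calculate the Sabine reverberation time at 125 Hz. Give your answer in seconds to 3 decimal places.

Equivalent absorption area: A = 595.6·0.09 + 982·0.04 + 595.6·0.08 = 140.532 m².
V = 30.7·19.4·9.8 = 5836.684 m³.
T = 0.161 V/A = 0.161·5836.684/140.532 = 6.687 s.

6.687 sec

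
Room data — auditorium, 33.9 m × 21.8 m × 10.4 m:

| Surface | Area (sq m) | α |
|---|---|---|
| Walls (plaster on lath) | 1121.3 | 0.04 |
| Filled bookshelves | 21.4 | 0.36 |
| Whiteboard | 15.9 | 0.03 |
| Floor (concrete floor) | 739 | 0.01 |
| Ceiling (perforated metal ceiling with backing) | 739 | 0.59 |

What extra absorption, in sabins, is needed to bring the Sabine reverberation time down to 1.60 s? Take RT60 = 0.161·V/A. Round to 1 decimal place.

277.0 sabins

Summing Sᵢαᵢ: 44.852 + 7.704 + 0.477 + 7.390 + 436.010 → A₁ = 496.433 sabins.
Target A₂ = 0.161·7685.808/1.60 = 773.384 sabins (V = 7685.808 m³).
Additional absorption ΔA = 773.384 − 496.433 = 277.0 sabins.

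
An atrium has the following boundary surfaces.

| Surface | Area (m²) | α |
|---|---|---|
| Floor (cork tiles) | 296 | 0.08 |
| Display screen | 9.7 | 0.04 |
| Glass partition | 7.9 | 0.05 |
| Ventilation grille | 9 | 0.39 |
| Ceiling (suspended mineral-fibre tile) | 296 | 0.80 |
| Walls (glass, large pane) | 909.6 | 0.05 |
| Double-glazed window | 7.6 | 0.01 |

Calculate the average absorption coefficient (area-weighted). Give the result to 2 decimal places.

0.20

S = Σ Sᵢ = 296 + 9.7 + 7.9 + 9 + 296 + 909.6 + 7.6 = 1535.8 m².
Weighted sum Σ Sα = 310.329.
ᾱ = 310.329 / 1535.8 = 0.20.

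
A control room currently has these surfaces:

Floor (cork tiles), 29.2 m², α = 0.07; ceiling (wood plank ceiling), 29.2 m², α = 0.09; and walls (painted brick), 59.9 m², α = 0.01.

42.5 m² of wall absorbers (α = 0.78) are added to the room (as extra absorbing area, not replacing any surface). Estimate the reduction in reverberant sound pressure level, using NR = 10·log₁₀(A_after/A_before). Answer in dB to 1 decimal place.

8.6 dB

Equivalent absorption area: A_before = 29.2*0.07 + 29.2*0.09 + 59.9*0.01 = 5.271 m².
Treatment contributes 42.5·0.78 = 33.150 sabins.
A_after = 5.271 + 33.150 = 38.421 sabins.
Reduction = 10 log₁₀(A_after/A_before) = 10 log₁₀(7.2891) = 8.6 dB.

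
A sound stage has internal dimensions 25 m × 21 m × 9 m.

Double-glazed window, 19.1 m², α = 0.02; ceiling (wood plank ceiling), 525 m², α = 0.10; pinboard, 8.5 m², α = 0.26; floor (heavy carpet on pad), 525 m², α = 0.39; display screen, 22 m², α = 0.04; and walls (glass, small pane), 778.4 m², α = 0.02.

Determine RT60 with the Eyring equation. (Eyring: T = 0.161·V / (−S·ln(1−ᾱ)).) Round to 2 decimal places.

2.55 seconds

Total surface area S = 19.1 + 525 + 8.5 + 525 + 22 + 778.4 = 1878.0 m².
Absorption A = 19.1×0.02 + 525×0.10 + 8.5×0.26 + 525×0.39 + 22×0.04 + 778.4×0.02 = 276.290 sabins.
Mean coefficient ᾱ = A/S = 0.1471.
Eyring denominator: −S ln(1−ᾱ) = 298.814.
V = 25 × 21 × 9 = 4725 m³.
T = 0.161·V/[−S·ln(1−ᾱ)] = 0.161·4725/298.814 = 2.55 s.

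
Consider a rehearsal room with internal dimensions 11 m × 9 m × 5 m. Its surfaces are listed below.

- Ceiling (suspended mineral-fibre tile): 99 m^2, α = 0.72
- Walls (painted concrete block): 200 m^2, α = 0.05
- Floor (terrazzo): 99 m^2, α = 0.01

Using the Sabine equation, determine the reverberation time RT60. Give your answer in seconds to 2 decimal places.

0.97 s

Equivalent absorption area: A = 99×0.72 + 200×0.05 + 99×0.01 = 82.270 m^2.
V = 11·9·5 = 495 m³.
T = 0.161 V/A = 0.161·495/82.270 = 0.97 s.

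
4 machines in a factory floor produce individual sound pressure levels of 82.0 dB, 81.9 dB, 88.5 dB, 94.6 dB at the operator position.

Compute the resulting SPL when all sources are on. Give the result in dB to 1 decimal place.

Converting to relative power and adding: 10^(82.0/10) + 10^(81.9/10) + 10^(88.5/10) + 10^(94.6/10) = 3.905e+09.
Back to dB: 10·log₁₀ Σ = 95.9 dB.

95.9 dB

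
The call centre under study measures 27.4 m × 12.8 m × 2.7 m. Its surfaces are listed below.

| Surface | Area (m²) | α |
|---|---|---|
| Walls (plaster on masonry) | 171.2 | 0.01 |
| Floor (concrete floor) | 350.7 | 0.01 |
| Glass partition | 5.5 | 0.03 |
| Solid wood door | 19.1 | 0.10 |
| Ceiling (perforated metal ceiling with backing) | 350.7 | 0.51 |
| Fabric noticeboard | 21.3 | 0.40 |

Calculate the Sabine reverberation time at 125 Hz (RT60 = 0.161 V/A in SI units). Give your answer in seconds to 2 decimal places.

A = Σ Sᵢαᵢ = 171.2*0.01 + 350.7*0.01 + 5.5*0.03 + 19.1*0.10 + 350.7*0.51 + 21.3*0.40 = 194.671 sabins.
Room volume: 946.944 m³.
RT60 = 0.161 · V / A = 0.161 × 946.944 / 194.671 = 0.78 s.

0.78 s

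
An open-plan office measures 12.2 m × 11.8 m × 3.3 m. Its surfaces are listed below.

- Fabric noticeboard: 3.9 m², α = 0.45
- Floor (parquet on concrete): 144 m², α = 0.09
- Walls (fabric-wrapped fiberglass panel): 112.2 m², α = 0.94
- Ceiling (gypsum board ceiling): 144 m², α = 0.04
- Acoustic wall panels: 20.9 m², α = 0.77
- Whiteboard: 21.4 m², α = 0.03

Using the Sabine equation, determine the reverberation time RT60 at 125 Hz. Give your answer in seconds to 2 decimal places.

0.54 s

A = Σ Sᵢαᵢ = 3.9*0.45 + 144*0.09 + 112.2*0.94 + 144*0.04 + 20.9*0.77 + 21.4*0.03 = 142.678 sabins.
Room volume: 475.068 m³.
T = 0.161 V/A = 0.161·475.068/142.678 = 0.54 s.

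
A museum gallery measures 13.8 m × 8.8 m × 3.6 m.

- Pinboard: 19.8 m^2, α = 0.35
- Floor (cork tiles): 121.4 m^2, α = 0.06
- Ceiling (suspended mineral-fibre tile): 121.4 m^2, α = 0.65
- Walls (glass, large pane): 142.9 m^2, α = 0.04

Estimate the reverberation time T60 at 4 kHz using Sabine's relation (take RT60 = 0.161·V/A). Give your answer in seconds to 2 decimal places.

Equivalent absorption area: A = 19.8×0.35 + 121.4×0.06 + 121.4×0.65 + 142.9×0.04 = 98.840 m^2.
V = 13.8·8.8·3.6 = 437.184 m³.
RT60 = 0.161 · V / A = 0.161 × 437.184 / 98.840 = 0.71 s.

0.71 s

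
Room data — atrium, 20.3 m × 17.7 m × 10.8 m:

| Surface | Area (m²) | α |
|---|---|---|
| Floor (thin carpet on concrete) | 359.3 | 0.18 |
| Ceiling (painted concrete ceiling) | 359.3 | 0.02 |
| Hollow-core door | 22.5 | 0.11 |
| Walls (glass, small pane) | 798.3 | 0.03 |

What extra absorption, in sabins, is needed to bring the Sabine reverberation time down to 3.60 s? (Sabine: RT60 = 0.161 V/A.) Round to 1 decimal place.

Equivalent absorption area: A₁ = 359.3×0.18 + 359.3×0.02 + 22.5×0.11 + 798.3×0.03 = 98.284 m².
V = 3880.548 m³. Required absorption A₂ = 0.161 × 3880.548 / 3.60 = 173.547 sabins.
ΔA = A₂ − A₁ = 173.547 − 98.284 = 75.3 sabins.

75.3 sabins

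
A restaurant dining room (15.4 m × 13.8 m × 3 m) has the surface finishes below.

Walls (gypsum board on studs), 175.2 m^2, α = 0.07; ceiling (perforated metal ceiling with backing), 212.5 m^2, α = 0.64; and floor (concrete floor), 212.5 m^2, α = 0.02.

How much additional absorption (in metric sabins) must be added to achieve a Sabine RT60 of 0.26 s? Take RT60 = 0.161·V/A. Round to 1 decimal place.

Equivalent absorption area: A₁ = 175.2×0.07 + 212.5×0.64 + 212.5×0.02 = 152.514 m^2.
For T = 0.26 s, need A₂ = 0.161·V/T = 0.161·637.56/0.26 = 394.797 sabins.
ΔA = A₂ − A₁ = 394.797 − 152.514 = 242.3 sabins.

242.3 sabins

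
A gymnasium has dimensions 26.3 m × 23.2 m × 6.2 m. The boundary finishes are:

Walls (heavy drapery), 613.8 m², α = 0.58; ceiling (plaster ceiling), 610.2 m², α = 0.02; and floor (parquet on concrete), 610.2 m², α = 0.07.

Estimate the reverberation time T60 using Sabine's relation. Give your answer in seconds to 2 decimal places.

1.48 sec

Equivalent absorption area: A = 613.8×0.58 + 610.2×0.02 + 610.2×0.07 = 410.922 m².
Volume V = 26.3 × 23.2 × 6.2 = 3782.992 m³.
T = 0.161 V/A = 0.161·3782.992/410.922 = 1.48 s.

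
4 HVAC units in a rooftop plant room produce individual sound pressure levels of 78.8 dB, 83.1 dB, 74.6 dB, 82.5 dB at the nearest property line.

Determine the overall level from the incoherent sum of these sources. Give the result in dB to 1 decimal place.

Sum in the linear (power) domain: Σ 10^(Lᵢ/10) = 10^(78.8/10) + 10^(83.1/10) + 10^(74.6/10) + 10^(82.5/10) = 4.867e+08.
Back to dB: 10·log₁₀ Σ = 86.9 dB.

86.9 dB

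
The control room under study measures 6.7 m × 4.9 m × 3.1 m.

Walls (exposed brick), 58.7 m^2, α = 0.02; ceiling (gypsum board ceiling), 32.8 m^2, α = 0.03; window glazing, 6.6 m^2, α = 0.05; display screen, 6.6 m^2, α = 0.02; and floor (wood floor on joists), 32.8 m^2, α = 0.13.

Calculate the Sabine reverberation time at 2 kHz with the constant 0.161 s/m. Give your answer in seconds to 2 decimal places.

2.38 s

Total absorption A = 58.7·0.02 + 32.8·0.03 + 6.6·0.05 + 6.6·0.02 + 32.8·0.13
  = 1.174 + 0.984 + 0.330 + 0.132 + 4.264 = 6.884 m^2 sabins.
Room volume: 101.773 m³.
Sabine: RT60 = 0.161 × 101.773 / 6.884 = 2.38 s.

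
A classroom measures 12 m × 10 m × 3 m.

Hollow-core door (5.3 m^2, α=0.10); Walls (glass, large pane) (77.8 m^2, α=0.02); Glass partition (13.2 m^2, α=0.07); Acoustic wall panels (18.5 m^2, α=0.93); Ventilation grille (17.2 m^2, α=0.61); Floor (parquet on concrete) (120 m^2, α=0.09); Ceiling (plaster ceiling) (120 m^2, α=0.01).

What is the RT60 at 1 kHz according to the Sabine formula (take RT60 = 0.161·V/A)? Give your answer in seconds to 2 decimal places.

A = Σ Sᵢαᵢ = 5.3·0.10 + 77.8·0.02 + 13.2·0.07 + 18.5·0.93 + 17.2·0.61 + 120·0.09 + 120·0.01 = 42.707 sabins.
V = 12·10·3 = 360 m³.
RT60 = 0.161 · V / A = 0.161 × 360 / 42.707 = 1.36 s.

1.36 sec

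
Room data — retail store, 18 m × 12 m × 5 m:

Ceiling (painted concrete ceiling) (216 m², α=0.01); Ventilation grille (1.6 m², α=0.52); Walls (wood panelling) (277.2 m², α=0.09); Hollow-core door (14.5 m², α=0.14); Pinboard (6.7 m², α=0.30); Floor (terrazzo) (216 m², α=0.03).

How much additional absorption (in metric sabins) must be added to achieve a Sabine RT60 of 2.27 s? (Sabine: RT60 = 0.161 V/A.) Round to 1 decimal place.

38.1 sabins

A₁ = Σ Sᵢαᵢ = 216*0.01 + 1.6*0.52 + 277.2*0.09 + 14.5*0.14 + 6.7*0.30 + 216*0.03 = 38.460 sabins.
For T = 2.27 s, need A₂ = 0.161·V/T = 0.161·1080/2.27 = 76.599 sabins.
Additional absorption ΔA = 76.599 − 38.460 = 38.1 sabins.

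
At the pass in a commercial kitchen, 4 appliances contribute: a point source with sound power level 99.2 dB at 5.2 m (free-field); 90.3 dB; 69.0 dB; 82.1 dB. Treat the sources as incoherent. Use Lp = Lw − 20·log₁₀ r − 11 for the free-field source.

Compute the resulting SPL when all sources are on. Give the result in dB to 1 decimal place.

91.0 dB

Source at 5.2 m: Lp = 99.2 − 20·log₁₀(5.2) − 11 = 73.9 dB.
Converting to relative power and adding: 10^(73.9/10) + 10^(90.3/10) + 10^(69.0/10) + 10^(82.1/10) = 1.266e+09.
L_total = 10·log₁₀(1.266e+09) = 91.0 dB.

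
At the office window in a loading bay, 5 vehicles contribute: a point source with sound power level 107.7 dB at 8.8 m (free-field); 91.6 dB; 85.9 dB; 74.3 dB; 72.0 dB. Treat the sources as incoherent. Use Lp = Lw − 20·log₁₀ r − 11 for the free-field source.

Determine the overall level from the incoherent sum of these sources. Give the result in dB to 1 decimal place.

Source at 8.8 m: Lp = 107.7 − 20·log₁₀(8.8) − 11 = 77.8 dB.
Σ 10^(Lᵢ/10) = 1.938e+09.
Combined level = 10 log₁₀(1.938e+09) = 92.9 dB.

92.9 dB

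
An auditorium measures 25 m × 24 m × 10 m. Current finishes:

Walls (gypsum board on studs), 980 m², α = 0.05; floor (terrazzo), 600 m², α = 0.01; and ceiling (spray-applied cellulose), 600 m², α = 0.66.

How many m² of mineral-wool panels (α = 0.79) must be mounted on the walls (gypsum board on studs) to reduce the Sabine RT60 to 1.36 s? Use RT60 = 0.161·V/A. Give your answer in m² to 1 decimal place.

Summing Sᵢαᵢ: 49.000 + 6.000 + 396.000 → A₁ = 451.000 sabins.
Required A₂ = 0.161·6000/1.36 = 710.294 sabins.
ΔA needed = 710.294 − 451.000 = 259.294 sabins.
Each m² of panel replacing the walls (gypsum board on studs) adds (0.79 − 0.05) = 0.74 sabins.
Panel area = 259.294 / 0.74 = 350.4 m².

350.4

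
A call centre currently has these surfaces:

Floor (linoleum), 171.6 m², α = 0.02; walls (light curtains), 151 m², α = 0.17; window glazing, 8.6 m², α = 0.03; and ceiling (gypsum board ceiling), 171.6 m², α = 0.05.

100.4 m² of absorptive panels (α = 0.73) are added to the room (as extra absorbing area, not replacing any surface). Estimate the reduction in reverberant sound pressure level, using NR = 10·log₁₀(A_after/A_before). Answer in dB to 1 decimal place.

4.7 dB

A_before = Σ Sᵢαᵢ = 171.6×0.02 + 151×0.17 + 8.6×0.03 + 171.6×0.05 = 37.940 sabins.
Treatment contributes 100.4·0.73 = 73.292 sabins.
A_after = 37.940 + 73.292 = 111.232 sabins.
Reduction = 10 log₁₀(A_after/A_before) = 10 log₁₀(2.9318) = 4.7 dB.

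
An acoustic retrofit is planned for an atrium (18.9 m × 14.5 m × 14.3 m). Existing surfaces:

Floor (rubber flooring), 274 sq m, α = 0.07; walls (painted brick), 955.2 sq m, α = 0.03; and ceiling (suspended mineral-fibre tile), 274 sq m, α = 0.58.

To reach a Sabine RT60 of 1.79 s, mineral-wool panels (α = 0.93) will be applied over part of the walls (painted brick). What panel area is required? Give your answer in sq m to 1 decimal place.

161.9

Equivalent absorption area: A₁ = 274·0.07 + 955.2·0.03 + 274·0.58 = 206.756 sq m.
V = 3918.915 m³. Target absorption A₂ = 0.161 × 3918.915 / 1.79 = 352.483 sabins.
Absorption to add: 352.483 − 206.756 = 145.727 sabins.
Net gain per sq m: Δα = 0.93 − 0.03 = 0.90.
Panel area = 145.727 / 0.90 = 161.9 sq m.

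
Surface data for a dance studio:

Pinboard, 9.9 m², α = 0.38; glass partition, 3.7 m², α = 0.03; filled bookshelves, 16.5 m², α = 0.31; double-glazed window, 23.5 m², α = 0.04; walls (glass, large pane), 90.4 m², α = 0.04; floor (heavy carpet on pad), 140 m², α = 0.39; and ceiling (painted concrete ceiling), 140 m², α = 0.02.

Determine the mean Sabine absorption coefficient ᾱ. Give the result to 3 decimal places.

0.167

S = Σ Sᵢ = 9.9 + 3.7 + 16.5 + 23.5 + 90.4 + 140 + 140 = 424.0 m².
A = 9.9×0.38 + 3.7×0.03 + 16.5×0.31 + 23.5×0.04 + 90.4×0.04 + 140×0.39 + 140×0.02 = 70.944 sabins.
ᾱ = A/S = 0.167.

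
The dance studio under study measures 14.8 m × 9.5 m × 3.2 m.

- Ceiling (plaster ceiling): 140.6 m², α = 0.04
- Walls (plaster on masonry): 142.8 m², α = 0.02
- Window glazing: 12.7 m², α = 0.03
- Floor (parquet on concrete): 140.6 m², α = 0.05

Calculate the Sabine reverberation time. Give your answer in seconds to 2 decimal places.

4.56 seconds

Total absorption A = 140.6*0.04 + 142.8*0.02 + 12.7*0.03 + 140.6*0.05
  = 5.624 + 2.856 + 0.381 + 7.030 = 15.891 m² sabins.
Volume V = 14.8 × 9.5 × 3.2 = 449.92 m³.
RT60 = 0.161 · V / A = 0.161 × 449.92 / 15.891 = 4.56 s.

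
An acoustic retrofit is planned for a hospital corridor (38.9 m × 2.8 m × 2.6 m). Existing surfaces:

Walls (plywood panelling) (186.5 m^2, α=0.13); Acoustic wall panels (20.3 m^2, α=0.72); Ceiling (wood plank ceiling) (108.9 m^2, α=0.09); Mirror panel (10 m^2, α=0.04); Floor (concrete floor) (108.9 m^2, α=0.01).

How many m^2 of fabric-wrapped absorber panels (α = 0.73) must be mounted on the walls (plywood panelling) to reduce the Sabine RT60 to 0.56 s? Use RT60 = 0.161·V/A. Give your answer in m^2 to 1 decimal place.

A₁ = Σ Sᵢαᵢ = 186.5·0.13 + 20.3·0.72 + 108.9·0.09 + 10·0.04 + 108.9·0.01 = 50.151 sabins.
Required A₂ = 0.161·283.192/0.56 = 81.418 sabins.
ΔA needed = 81.418 − 50.151 = 31.267 sabins.
Net gain per m^2: Δα = 0.73 − 0.13 = 0.60.
Panel area = 31.267 / 0.60 = 52.1 m^2.

52.1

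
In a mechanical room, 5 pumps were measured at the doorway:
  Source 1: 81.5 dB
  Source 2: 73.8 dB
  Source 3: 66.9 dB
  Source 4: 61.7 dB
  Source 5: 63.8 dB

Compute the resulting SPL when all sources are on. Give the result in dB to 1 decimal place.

Converting to relative power and adding: 10^(81.5/10) + 10^(73.8/10) + 10^(66.9/10) + 10^(61.7/10) + 10^(63.8/10) = 1.74e+08.
L_total = 10·log₁₀(1.74e+08) = 82.4 dB.

82.4 dB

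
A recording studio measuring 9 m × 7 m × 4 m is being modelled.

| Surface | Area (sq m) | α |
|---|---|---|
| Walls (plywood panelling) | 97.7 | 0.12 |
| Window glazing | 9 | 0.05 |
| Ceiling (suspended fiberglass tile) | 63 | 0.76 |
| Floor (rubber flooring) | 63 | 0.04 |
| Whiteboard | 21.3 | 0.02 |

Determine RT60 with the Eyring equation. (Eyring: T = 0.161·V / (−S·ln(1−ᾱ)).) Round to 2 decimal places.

0.56 s

Total surface area S = 97.7 + 9 + 63 + 63 + 21.3 = 254.0 sq m.
Absorption A = 97.7×0.12 + 9×0.05 + 63×0.76 + 63×0.04 + 21.3×0.02 = 63.000 sabins.
Mean coefficient ᾱ = A/S = 0.2480.
Eyring denominator: −S ln(1−ᾱ) = 72.395.
V = 9 × 7 × 4 = 252 m³.
RT60 = 0.161 × 252 / 72.395 = 0.56 s.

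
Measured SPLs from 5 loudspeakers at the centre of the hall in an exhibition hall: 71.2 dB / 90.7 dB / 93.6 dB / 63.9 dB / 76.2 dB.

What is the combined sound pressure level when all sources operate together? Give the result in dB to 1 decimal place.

95.5 dB

Sum in the linear (power) domain: Σ 10^(Lᵢ/10) = 10^(71.2/10) + 10^(90.7/10) + 10^(93.6/10) + 10^(63.9/10) + 10^(76.2/10) = 3.523e+09.
Combined level = 10 log₁₀(3.523e+09) = 95.5 dB.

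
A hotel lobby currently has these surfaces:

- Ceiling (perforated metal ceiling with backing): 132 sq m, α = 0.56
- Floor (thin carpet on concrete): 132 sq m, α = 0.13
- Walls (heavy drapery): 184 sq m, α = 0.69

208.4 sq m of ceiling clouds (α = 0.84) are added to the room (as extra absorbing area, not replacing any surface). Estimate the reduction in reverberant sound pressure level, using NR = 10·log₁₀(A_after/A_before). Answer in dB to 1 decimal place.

Total absorption A_before = 132·0.56 + 132·0.13 + 184·0.69
  = 73.920 + 17.160 + 126.960 = 218.040 sq m sabins.
Treatment contributes 208.4·0.84 = 175.056 sabins.
A_after = 218.040 + 175.056 = 393.096 sabins.
NR = 10·log₁₀(393.096/218.040) = 2.6 dB.

2.6 dB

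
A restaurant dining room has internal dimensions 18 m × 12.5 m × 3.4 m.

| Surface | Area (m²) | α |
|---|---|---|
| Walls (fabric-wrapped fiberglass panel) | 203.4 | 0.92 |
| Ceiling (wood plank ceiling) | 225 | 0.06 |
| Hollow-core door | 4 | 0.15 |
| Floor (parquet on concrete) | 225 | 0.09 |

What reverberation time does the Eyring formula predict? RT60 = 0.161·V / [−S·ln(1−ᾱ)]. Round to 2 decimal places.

0.46 sec

S = Σ Sᵢ = 657.4 m².
Absorption A = 203.4·0.92 + 225·0.06 + 4·0.15 + 225·0.09 = 221.478 sabins.
ᾱ = 221.478 / 657.4 = 0.3369.
−S·ln(1−ᾱ) = −657.4 × ln(1 − 0.3369) = 270.079.
V = 18 × 12.5 × 3.4 = 765 m³.
T = 0.161·V/[−S·ln(1−ᾱ)] = 0.161·765/270.079 = 0.46 s.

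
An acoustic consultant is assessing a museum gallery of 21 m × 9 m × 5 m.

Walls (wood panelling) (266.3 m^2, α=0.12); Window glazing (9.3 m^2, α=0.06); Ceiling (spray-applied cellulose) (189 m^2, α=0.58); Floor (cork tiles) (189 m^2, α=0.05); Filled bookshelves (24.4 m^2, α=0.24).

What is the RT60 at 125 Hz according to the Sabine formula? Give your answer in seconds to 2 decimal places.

A = Σ Sᵢαᵢ = 266.3·0.12 + 9.3·0.06 + 189·0.58 + 189·0.05 + 24.4·0.24 = 157.440 sabins.
Volume V = 21 × 9 × 5 = 945 m³.
Sabine: RT60 = 0.161 × 945 / 157.440 = 0.97 s.

0.97 seconds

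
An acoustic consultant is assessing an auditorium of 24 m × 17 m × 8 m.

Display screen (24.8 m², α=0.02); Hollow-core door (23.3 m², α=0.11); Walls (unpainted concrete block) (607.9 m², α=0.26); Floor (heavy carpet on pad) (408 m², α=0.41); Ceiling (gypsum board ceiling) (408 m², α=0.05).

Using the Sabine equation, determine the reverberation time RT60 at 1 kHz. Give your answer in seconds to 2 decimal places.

1.51 s

Summing Sᵢαᵢ: 0.496 + 2.563 + 158.054 + 167.280 + 20.400 → A = 348.793 sabins.
V = 24·17·8 = 3264 m³.
RT60 = 0.161 · V / A = 0.161 × 3264 / 348.793 = 1.51 s.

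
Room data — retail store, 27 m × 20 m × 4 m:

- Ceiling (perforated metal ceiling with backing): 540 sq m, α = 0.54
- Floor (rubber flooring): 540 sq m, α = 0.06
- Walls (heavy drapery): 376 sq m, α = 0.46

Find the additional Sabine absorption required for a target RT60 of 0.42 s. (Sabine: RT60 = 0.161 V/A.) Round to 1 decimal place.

Summing Sᵢαᵢ: 291.600 + 32.400 + 172.960 → A₁ = 496.960 sabins.
For T = 0.42 s, need A₂ = 0.161·V/T = 0.161·2160/0.42 = 828.000 sabins.
ΔA = A₂ − A₁ = 828.000 − 496.960 = 331.0 sabins.

331.0 sabins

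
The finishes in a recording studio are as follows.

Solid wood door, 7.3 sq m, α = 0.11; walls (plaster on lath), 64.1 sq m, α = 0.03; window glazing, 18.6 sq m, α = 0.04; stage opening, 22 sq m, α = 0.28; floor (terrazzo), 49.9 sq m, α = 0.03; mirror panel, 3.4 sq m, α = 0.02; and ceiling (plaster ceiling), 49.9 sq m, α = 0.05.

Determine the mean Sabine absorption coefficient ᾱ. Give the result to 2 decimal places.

Total surface area S = 215.2 sq m.
A = 7.3×0.11 + 64.1×0.03 + 18.6×0.04 + 22×0.28 + 49.9×0.03 + 3.4×0.02 + 49.9×0.05 = 13.690 sabins.
ᾱ = A/S = 0.06.

0.06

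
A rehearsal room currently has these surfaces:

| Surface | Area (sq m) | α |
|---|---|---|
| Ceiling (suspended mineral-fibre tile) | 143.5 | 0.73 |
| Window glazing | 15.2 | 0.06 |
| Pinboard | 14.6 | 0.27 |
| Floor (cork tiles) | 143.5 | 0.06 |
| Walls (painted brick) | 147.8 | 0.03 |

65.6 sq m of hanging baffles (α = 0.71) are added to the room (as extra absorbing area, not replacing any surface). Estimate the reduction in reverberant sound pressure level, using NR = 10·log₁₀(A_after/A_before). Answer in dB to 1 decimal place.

1.4 dB

Equivalent absorption area: A_before = 143.5×0.73 + 15.2×0.06 + 14.6×0.27 + 143.5×0.06 + 147.8×0.03 = 122.653 sq m.
Added absorption = 65.6 × 0.71 = 46.576 sabins.
A_after = 122.653 + 46.576 = 169.229 sabins.
NR = 10·log₁₀(169.229/122.653) = 1.4 dB.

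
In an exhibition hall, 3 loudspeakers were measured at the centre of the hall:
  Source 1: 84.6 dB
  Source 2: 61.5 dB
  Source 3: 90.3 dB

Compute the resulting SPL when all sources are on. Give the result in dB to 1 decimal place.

91.3 dB

Sum in the linear (power) domain: Σ 10^(Lᵢ/10) = 10^(84.6/10) + 10^(61.5/10) + 10^(90.3/10) = 1.361e+09.
Combined level = 10 log₁₀(1.361e+09) = 91.3 dB.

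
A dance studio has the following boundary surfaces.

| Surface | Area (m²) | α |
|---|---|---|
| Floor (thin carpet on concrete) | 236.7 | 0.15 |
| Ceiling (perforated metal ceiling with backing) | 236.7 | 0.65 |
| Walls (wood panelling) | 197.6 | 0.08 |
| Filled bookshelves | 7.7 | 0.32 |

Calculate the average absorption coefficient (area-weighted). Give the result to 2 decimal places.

0.31

S = Σ Sᵢ = 236.7 + 236.7 + 197.6 + 7.7 = 678.7 m².
Σ(Sᵢαᵢ) = 236.7×0.15 + 236.7×0.65 + 197.6×0.08 + 7.7×0.32 = 207.632.
ᾱ = 207.632 / 678.7 = 0.31.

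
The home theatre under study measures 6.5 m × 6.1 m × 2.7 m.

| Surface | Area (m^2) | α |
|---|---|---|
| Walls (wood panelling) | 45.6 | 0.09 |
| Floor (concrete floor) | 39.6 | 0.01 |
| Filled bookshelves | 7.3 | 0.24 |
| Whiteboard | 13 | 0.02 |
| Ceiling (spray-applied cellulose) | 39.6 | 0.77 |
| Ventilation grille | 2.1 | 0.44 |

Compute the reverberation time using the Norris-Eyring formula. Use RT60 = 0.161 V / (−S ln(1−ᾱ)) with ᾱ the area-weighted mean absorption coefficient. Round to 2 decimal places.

Total surface area S = 45.6 + 39.6 + 7.3 + 13 + 39.6 + 2.1 = 147.2 m^2.
Σ(Sᵢαᵢ) = 45.6·0.09 + 39.6·0.01 + 7.3·0.24 + 13·0.02 + 39.6·0.77 + 2.1·0.44 = 37.928.
ᾱ = 37.928 / 147.2 = 0.2577.
Eyring denominator: −S ln(1−ᾱ) = 43.866.
V = 6.5 × 6.1 × 2.7 = 107.055 m³.
T = 0.161·V/[−S·ln(1−ᾱ)] = 0.161·107.055/43.866 = 0.39 s.

0.39 seconds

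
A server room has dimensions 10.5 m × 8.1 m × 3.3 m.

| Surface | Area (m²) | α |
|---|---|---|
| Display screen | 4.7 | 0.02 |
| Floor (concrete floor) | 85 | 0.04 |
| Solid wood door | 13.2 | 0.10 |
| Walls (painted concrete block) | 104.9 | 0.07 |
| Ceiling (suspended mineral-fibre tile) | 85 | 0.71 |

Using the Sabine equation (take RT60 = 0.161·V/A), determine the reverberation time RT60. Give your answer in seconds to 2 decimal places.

Equivalent absorption area: A = 4.7×0.02 + 85×0.04 + 13.2×0.10 + 104.9×0.07 + 85×0.71 = 72.507 m².
V = 10.5·8.1·3.3 = 280.665 m³.
RT60 = 0.161 · V / A = 0.161 × 280.665 / 72.507 = 0.62 s.

0.62 s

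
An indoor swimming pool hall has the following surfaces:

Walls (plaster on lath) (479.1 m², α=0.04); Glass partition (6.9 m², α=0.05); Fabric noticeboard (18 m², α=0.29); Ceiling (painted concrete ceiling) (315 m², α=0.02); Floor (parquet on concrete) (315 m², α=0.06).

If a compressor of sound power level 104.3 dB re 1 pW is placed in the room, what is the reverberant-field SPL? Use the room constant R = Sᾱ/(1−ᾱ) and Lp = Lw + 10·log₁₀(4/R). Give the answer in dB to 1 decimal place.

93.1 dB

A = 49.929 sabins; S = 1134.0 m².
ᾱ = 0.0440, so room constant R = A/(1−ᾱ) = 52.227 m².
Lp = 104.3 + 10·log₁₀(4/52.227) = 104.3 + (-11.16) = 93.1 dB.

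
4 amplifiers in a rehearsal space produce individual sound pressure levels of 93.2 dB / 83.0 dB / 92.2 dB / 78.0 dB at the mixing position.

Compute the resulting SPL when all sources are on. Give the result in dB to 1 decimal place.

Converting to relative power and adding: 10^(93.2/10) + 10^(83.0/10) + 10^(92.2/10) + 10^(78.0/10) = 4.012e+09.
Combined level = 10 log₁₀(4.012e+09) = 96.0 dB.

96.0 dB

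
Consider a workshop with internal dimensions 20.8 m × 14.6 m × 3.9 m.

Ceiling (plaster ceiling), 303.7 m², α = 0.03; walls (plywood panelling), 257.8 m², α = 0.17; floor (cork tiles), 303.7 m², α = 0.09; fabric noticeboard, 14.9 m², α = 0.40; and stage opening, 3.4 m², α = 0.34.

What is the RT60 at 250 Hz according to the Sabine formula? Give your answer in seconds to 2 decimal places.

A = Σ Sᵢαᵢ = 303.7×0.03 + 257.8×0.17 + 303.7×0.09 + 14.9×0.40 + 3.4×0.34 = 87.386 sabins.
Room volume: 1184.352 m³.
T = 0.161 V/A = 0.161·1184.352/87.386 = 2.18 s.

2.18 sec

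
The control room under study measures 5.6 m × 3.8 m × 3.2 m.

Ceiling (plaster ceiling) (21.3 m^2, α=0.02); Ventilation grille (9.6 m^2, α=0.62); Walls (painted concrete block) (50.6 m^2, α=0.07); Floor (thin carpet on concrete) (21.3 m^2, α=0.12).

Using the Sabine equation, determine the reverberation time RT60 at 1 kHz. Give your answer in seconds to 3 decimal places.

0.879 s

Summing Sᵢαᵢ: 0.426 + 5.952 + 3.542 + 2.556 → A = 12.476 sabins.
V = 5.6·3.8·3.2 = 68.096 m³.
Sabine: RT60 = 0.161 × 68.096 / 12.476 = 0.879 s.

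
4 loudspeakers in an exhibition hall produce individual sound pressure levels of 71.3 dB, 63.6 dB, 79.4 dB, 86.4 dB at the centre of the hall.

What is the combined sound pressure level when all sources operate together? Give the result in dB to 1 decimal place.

Converting to relative power and adding: 10^(71.3/10) + 10^(63.6/10) + 10^(79.4/10) + 10^(86.4/10) = 5.394e+08.
Combined level = 10 log₁₀(5.394e+08) = 87.3 dB.

87.3 dB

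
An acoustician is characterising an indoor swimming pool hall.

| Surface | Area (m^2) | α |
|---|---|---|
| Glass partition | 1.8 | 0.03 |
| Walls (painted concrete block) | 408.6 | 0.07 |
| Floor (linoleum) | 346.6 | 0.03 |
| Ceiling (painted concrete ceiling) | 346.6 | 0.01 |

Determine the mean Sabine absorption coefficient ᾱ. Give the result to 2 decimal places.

0.04

Total surface area S = 1103.6 m^2.
Σ(Sᵢαᵢ) = 1.8×0.03 + 408.6×0.07 + 346.6×0.03 + 346.6×0.01 = 42.520.
ᾱ = A/S = 0.04.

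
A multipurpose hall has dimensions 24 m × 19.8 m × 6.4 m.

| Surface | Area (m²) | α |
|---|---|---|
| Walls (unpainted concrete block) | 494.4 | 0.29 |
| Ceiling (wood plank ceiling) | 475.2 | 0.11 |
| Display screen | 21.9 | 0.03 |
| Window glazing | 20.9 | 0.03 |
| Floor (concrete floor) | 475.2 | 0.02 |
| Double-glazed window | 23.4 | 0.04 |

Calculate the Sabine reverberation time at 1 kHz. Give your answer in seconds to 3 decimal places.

Equivalent absorption area: A = 494.4·0.29 + 475.2·0.11 + 21.9·0.03 + 20.9·0.03 + 475.2·0.02 + 23.4·0.04 = 207.372 m².
V = 24·19.8·6.4 = 3041.28 m³.
Sabine: RT60 = 0.161 × 3041.28 / 207.372 = 2.361 s.

2.361 seconds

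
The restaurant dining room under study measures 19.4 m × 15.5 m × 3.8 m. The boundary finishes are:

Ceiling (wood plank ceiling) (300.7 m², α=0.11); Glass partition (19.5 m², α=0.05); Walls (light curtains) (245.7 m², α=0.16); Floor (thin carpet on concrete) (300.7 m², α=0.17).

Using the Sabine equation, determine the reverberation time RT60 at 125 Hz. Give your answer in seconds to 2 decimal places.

Summing Sᵢαᵢ: 33.077 + 0.975 + 39.312 + 51.119 → A = 124.483 sabins.
Room volume: 1142.66 m³.
Sabine: RT60 = 0.161 × 1142.66 / 124.483 = 1.48 s.

1.48 s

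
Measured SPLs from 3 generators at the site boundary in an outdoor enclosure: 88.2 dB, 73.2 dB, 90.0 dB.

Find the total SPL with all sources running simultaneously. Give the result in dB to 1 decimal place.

Sum in the linear (power) domain: Σ 10^(Lᵢ/10) = 10^(88.2/10) + 10^(73.2/10) + 10^(90.0/10) = 1.682e+09.
Combined level = 10 log₁₀(1.682e+09) = 92.3 dB.

92.3 dB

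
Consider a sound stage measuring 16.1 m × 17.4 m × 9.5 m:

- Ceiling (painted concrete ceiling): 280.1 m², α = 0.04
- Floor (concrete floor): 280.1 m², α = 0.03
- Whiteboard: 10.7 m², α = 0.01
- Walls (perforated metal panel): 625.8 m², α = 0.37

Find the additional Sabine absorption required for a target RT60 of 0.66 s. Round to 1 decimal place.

397.9 sabins

Summing Sᵢαᵢ: 11.204 + 8.403 + 0.107 + 231.546 → A₁ = 251.260 sabins.
For T = 0.66 s, need A₂ = 0.161·V/T = 0.161·2661.33/0.66 = 649.203 sabins.
ΔA = A₂ − A₁ = 649.203 − 251.260 = 397.9 sabins.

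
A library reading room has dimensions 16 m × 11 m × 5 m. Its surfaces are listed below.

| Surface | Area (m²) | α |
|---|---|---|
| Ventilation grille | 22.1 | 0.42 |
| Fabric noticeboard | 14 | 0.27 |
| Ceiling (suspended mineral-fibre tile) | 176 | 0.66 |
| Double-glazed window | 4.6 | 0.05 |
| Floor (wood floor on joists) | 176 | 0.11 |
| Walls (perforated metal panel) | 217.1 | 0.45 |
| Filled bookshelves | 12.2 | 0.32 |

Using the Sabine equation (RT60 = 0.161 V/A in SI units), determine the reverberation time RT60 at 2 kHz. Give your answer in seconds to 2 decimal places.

Equivalent absorption area: A = 22.1*0.42 + 14*0.27 + 176*0.66 + 4.6*0.05 + 176*0.11 + 217.1*0.45 + 12.2*0.32 = 250.411 m².
Room volume: 880 m³.
Sabine: RT60 = 0.161 × 880 / 250.411 = 0.57 s.

0.57 s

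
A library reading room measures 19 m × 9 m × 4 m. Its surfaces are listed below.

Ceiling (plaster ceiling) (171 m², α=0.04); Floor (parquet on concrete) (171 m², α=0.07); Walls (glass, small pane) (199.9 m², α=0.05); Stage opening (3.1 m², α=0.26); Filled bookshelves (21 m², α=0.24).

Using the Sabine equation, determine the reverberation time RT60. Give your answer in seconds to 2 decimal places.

Total absorption A = 171*0.04 + 171*0.07 + 199.9*0.05 + 3.1*0.26 + 21*0.24
  = 6.840 + 11.970 + 9.995 + 0.806 + 5.040 = 34.651 m² sabins.
Room volume: 684 m³.
Sabine: RT60 = 0.161 × 684 / 34.651 = 3.18 s.

3.18 sec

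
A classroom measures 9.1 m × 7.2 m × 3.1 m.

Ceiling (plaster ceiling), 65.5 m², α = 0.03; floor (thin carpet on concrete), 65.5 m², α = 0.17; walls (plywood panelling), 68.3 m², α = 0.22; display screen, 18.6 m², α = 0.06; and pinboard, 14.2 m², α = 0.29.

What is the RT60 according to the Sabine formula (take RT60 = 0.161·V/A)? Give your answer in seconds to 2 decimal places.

Summing Sᵢαᵢ: 1.965 + 11.135 + 15.026 + 1.116 + 4.118 → A = 33.360 sabins.
Volume V = 9.1 × 7.2 × 3.1 = 203.112 m³.
Sabine: RT60 = 0.161 × 203.112 / 33.360 = 0.98 s.

0.98 seconds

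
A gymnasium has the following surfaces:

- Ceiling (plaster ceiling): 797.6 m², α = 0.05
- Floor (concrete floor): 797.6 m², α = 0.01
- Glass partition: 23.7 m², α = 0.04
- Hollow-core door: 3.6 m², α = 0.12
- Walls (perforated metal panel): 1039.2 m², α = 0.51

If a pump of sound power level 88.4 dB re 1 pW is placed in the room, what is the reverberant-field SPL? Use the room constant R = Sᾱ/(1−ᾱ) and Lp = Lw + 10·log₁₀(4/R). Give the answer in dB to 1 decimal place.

65.7 dB

Σ(Sᵢαᵢ) = 797.6·0.05 + 797.6·0.01 + 23.7·0.04 + 3.6·0.12 + 1039.2·0.51 = 579.228; total area S = 2661.7 m².
ᾱ = 0.2176, so room constant R = A/(1−ᾱ) = 740.322 m².
Lp = Lw + 10 log₁₀(4/R) = 88.4 -22.67 = 65.7 dB.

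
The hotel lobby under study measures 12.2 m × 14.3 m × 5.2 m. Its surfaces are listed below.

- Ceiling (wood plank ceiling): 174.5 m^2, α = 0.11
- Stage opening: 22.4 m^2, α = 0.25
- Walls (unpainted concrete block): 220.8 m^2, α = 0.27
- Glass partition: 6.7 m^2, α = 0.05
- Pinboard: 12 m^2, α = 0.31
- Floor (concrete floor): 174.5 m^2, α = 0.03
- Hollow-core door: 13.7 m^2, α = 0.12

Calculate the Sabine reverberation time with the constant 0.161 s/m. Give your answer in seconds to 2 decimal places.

Equivalent absorption area: A = 174.5×0.11 + 22.4×0.25 + 220.8×0.27 + 6.7×0.05 + 12×0.31 + 174.5×0.03 + 13.7×0.12 = 95.345 m^2.
Room volume: 907.192 m³.
Sabine: RT60 = 0.161 × 907.192 / 95.345 = 1.53 s.

1.53 s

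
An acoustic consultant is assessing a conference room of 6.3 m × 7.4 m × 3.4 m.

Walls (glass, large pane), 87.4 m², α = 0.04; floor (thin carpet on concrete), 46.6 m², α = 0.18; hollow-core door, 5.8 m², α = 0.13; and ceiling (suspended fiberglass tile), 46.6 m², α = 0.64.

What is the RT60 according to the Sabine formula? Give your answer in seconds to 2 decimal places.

Total absorption A = 87.4×0.04 + 46.6×0.18 + 5.8×0.13 + 46.6×0.64
  = 3.496 + 8.388 + 0.754 + 29.824 = 42.462 m² sabins.
Room volume: 158.508 m³.
RT60 = 0.161 · V / A = 0.161 × 158.508 / 42.462 = 0.60 s.

0.60 seconds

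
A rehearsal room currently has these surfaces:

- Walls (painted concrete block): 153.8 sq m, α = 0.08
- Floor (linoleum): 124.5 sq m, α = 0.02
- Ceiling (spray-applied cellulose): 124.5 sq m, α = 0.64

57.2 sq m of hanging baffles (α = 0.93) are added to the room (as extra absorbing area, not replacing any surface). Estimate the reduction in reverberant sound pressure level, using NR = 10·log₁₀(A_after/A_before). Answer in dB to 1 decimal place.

Equivalent absorption area: A_before = 153.8·0.08 + 124.5·0.02 + 124.5·0.64 = 94.474 sq m.
Added absorption = 57.2 × 0.93 = 53.196 sabins.
New total A_after = 147.670 sabins.
NR = 10·log₁₀(147.670/94.474) = 1.9 dB.

1.9 dB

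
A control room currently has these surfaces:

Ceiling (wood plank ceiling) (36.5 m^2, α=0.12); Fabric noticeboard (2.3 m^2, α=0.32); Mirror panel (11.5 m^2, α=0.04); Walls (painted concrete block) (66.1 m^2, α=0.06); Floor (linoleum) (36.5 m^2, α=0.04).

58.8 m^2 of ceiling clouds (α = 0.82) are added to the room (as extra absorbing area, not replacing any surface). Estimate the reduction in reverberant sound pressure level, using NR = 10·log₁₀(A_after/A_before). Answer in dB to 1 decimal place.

Total absorption A_before = 36.5*0.12 + 2.3*0.32 + 11.5*0.04 + 66.1*0.06 + 36.5*0.04
  = 4.380 + 0.736 + 0.460 + 3.966 + 1.460 = 11.002 m^2 sabins.
Treatment contributes 58.8·0.82 = 48.216 sabins.
New total A_after = 59.218 sabins.
Reduction = 10 log₁₀(A_after/A_before) = 10 log₁₀(5.3825) = 7.3 dB.

7.3 dB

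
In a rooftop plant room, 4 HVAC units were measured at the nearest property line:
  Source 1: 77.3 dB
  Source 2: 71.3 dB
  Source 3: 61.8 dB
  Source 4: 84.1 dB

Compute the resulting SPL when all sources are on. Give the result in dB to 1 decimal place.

85.1 dB

Σ 10^(Lᵢ/10) = 3.257e+08.
Combined level = 10 log₁₀(3.257e+08) = 85.1 dB.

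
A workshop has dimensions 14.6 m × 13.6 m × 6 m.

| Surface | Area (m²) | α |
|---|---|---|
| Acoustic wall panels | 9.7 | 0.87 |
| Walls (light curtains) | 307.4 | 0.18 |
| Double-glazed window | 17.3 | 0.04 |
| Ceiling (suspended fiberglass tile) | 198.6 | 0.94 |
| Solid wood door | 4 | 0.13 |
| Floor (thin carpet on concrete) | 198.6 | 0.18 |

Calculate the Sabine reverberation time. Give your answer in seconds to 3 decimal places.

A = Σ Sᵢαᵢ = 9.7*0.87 + 307.4*0.18 + 17.3*0.04 + 198.6*0.94 + 4*0.13 + 198.6*0.18 = 287.415 sabins.
Volume V = 14.6 × 13.6 × 6 = 1191.36 m³.
T = 0.161 V/A = 0.161·1191.36/287.415 = 0.667 s.

0.667 sec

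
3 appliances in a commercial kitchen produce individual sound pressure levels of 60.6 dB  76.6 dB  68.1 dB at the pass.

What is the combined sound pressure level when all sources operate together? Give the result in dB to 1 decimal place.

77.3 dB

Sum in the linear (power) domain: Σ 10^(Lᵢ/10) = 10^(60.6/10) + 10^(76.6/10) + 10^(68.1/10) = 5.331e+07.
L_total = 10·log₁₀(5.331e+07) = 77.3 dB.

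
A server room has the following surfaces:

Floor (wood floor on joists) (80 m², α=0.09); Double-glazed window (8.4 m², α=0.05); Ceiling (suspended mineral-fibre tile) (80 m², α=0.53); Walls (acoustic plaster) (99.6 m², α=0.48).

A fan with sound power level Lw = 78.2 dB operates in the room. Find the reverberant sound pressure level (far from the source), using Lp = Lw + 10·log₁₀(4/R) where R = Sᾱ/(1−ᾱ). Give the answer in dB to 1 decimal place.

A = 97.828 sabins; S = 268.0 m².
ᾱ = 97.828/268.0 = 0.3650; R = Sᾱ/(1−ᾱ) = 97.828/(1−0.3650) = 154.060 m².
Lp = Lw + 10 log₁₀(4/R) = 78.2 -15.86 = 62.3 dB.

62.3 dB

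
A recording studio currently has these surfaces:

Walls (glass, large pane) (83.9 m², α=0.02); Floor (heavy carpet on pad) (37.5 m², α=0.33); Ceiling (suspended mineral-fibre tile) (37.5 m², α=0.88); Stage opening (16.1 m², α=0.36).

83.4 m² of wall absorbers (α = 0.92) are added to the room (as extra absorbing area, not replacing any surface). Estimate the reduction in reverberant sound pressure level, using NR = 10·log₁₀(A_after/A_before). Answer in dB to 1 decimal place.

Total absorption A_before = 83.9×0.02 + 37.5×0.33 + 37.5×0.88 + 16.1×0.36
  = 1.678 + 12.375 + 33.000 + 5.796 = 52.849 m² sabins.
Added absorption = 83.4 × 0.92 = 76.728 sabins.
New total A_after = 129.577 sabins.
NR = 10·log₁₀(129.577/52.849) = 3.9 dB.

3.9 dB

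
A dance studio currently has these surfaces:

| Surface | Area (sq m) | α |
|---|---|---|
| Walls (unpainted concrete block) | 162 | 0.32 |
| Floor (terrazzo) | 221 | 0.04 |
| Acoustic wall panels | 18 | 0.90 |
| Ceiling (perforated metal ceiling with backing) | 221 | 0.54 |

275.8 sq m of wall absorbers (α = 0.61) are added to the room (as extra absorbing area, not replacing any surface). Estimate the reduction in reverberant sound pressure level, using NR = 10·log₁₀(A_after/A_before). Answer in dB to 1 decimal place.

2.7 dB

Total absorption A_before = 162·0.32 + 221·0.04 + 18·0.90 + 221·0.54
  = 51.840 + 8.840 + 16.200 + 119.340 = 196.220 sq m sabins.
Treatment contributes 275.8·0.61 = 168.238 sabins.
New total A_after = 364.458 sabins.
Reduction = 10 log₁₀(A_after/A_before) = 10 log₁₀(1.8574) = 2.7 dB.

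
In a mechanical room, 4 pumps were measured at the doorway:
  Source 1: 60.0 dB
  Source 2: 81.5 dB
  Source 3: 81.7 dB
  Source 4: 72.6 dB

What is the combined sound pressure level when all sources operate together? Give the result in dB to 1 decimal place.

Σ 10^(Lᵢ/10) = 3.084e+08.
Back to dB: 10·log₁₀ Σ = 84.9 dB.

84.9 dB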